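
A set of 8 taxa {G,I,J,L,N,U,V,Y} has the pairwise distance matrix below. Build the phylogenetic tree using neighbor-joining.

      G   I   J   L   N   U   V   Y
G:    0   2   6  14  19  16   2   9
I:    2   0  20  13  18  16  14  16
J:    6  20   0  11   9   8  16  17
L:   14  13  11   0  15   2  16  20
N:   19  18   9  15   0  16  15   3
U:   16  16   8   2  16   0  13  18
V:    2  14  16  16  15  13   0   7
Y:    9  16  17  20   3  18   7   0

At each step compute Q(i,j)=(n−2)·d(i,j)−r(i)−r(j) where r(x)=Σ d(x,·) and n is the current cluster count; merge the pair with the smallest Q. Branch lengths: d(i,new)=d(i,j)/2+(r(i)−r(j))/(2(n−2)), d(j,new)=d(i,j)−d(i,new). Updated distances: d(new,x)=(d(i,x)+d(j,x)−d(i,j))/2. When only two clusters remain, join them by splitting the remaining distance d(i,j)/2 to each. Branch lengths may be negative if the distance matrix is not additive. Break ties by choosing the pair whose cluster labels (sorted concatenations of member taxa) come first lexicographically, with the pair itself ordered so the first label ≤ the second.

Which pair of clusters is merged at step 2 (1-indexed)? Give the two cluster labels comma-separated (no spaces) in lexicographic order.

1. join L+U (d=2, Q=-168) ⇒ LU; edges |L|=7/6, |U|=5/6
  updated: d(G,LU)=14, d(I,LU)=27/2, d(J,LU)=17/2, d(LU,N)=29/2, d(LU,V)=27/2, d(LU,Y)=18
2. join N+Y (d=3, Q=-267/2) ⇒ NY; edges |N|=47/20, |Y|=13/20
  updated: d(G,NY)=25/2, d(I,NY)=31/2, d(J,NY)=23/2, d(LU,NY)=59/4, d(NY,V)=19/2
3. join G+I (d=2, Q=-187/2) ⇒ GI; edges |G|=-41/16, |I|=73/16
  updated: d(GI,J)=12, d(GI,LU)=51/4, d(GI,NY)=13, d(GI,V)=7
4. join J+LU (d=17/2, Q=-72) ⇒ JLU; edges |J|=4, |LU|=9/2
  updated: d(GI,JLU)=65/8, d(JLU,NY)=71/8, d(JLU,V)=21/2
5. join GI+V (d=7, Q=-329/8) ⇒ GIV; edges |GI|=121/32, |V|=103/32
  updated: d(GIV,JLU)=93/16, d(GIV,NY)=31/4
6. join GIV+JLU (d=93/16, Q=-359/16) ⇒ GIJLUV; edges |GIV|=75/32, |JLU|=111/32
  updated: d(GIJLUV,NY)=173/32
7. join GIJLUV+NY (d=173/32) ⇒ GIJLNUVY; edges |GIJLUV|=173/64, |NY|=173/64
final tree: ((((G:-41/16,I:73/16):121/32,V:103/32):75/32,(J:4,(L:7/6,U:5/6):9/2):111/32):173/64,(N:47/20,Y:13/20):173/64)
total length: 1079/32

N,Y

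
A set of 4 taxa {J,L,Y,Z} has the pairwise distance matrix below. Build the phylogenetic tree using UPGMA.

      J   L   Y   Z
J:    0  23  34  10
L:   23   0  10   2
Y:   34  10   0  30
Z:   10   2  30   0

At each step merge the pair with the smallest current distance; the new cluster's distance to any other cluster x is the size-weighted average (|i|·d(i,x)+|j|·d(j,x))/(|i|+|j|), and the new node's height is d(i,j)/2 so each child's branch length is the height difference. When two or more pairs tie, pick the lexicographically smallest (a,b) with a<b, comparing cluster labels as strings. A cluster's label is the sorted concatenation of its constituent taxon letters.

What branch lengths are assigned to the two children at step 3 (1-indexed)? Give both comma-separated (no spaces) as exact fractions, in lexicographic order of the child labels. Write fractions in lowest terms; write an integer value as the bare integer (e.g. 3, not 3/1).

1. join L+Z (d=2) ⇒ LZ; edges |L|=1, |Z|=1
  updated: d(J,LZ)=33/2, d(LZ,Y)=20
2. join J+LZ (d=33/2) ⇒ JLZ; edges |J|=33/4, |LZ|=29/4
  updated: d(JLZ,Y)=74/3
3. join JLZ+Y (d=74/3) ⇒ JLYZ; edges |JLZ|=49/12, |Y|=37/3
final tree: ((J:33/4,(L:1,Z:1):29/4):49/12,Y:37/3)
total length: 407/12

49/12,37/3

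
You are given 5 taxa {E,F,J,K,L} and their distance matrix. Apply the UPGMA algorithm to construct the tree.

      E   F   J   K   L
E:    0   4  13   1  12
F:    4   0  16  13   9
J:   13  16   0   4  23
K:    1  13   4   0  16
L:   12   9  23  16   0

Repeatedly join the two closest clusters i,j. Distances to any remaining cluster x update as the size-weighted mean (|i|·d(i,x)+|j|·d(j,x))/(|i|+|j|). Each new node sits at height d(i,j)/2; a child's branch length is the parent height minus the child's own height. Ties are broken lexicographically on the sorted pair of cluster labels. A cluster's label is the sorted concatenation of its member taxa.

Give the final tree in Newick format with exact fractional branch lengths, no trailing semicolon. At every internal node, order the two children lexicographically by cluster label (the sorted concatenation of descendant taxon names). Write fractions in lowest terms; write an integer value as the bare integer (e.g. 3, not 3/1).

((((E:1/2,K:1/2):15/4,F:17/4):5/4,J:11/2):2,L:15/2)

step 1: merge (E,K) at d=1; branch lengths E→1/2, K→1/2; new cluster EK
  updated: d(EK,F)=17/2, d(EK,J)=17/2, d(EK,L)=14
step 2: merge (EK,F) at d=17/2; branch lengths EK→15/4, F→17/4; new cluster EFK
  updated: d(EFK,J)=11, d(EFK,L)=37/3
step 3: merge (EFK,J) at d=11; branch lengths EFK→5/4, J→11/2; new cluster EFJK
  updated: d(EFJK,L)=15
step 4: merge (EFJK,L) at d=15; branch lengths EFJK→2, L→15/2; new cluster EFJKL
final tree: ((((E:1/2,K:1/2):15/4,F:17/4):5/4,J:11/2):2,L:15/2)
total length: 101/4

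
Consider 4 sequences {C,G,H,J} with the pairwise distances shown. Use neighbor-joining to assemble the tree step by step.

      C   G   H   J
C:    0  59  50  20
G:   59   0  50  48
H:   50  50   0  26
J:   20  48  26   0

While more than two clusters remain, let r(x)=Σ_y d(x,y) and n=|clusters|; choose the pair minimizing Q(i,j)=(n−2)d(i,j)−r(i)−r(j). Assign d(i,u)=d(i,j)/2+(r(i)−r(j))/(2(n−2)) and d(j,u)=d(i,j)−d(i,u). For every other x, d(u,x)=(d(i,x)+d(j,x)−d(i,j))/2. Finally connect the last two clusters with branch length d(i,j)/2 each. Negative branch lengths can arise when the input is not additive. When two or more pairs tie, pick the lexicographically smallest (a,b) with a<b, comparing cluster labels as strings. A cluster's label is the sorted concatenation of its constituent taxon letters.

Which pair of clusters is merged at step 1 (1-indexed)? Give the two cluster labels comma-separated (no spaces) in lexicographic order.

C,J

1. join C+J (d=20, Q=-183) ⇒ CJ; edges |C|=75/4, |J|=5/4
  updated: d(CJ,G)=87/2, d(CJ,H)=28
2. join CJ+G (d=87/2, Q=-243/2) ⇒ CGJ; edges |CJ|=43/4, |G|=131/4
  updated: d(CGJ,H)=69/4
3. join CGJ+H (d=69/4) ⇒ CGHJ; edges |CGJ|=69/8, |H|=69/8
final tree: (((C:75/4,J:5/4):43/4,G:131/4):69/8,H:69/8)
total length: 323/4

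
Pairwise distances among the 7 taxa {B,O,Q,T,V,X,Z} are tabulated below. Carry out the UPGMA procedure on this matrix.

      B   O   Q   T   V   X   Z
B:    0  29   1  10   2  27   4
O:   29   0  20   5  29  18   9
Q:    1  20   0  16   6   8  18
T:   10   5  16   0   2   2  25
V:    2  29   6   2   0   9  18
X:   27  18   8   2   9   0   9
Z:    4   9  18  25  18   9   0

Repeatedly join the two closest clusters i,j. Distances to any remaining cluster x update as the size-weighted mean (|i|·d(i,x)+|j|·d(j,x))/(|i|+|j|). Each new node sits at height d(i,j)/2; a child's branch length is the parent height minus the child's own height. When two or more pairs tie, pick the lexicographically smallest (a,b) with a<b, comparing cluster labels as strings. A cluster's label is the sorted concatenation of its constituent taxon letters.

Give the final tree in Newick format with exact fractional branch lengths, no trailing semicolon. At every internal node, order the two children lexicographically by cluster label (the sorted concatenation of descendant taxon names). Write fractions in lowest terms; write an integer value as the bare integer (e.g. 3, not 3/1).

step 1: merge (B,Q) at d=1; branch lengths B→1/2, Q→1/2; new cluster BQ
  updated: d(BQ,O)=49/2, d(BQ,T)=13, d(BQ,V)=4, d(BQ,X)=35/2, d(BQ,Z)=11
step 2: merge (T,V) at d=2; branch lengths T→1, V→1; new cluster TV
  updated: d(BQ,TV)=17/2, d(O,TV)=17, d(TV,X)=11/2, d(TV,Z)=43/2
step 3: merge (TV,X) at d=11/2; branch lengths TV→7/4, X→11/4; new cluster TVX
  updated: d(BQ,TVX)=23/2, d(O,TVX)=52/3, d(TVX,Z)=52/3
step 4: merge (O,Z) at d=9; branch lengths O→9/2, Z→9/2; new cluster OZ
  updated: d(BQ,OZ)=71/4, d(OZ,TVX)=52/3
step 5: merge (BQ,TVX) at d=23/2; branch lengths BQ→21/4, TVX→3; new cluster BQTVX
  updated: d(BQTVX,OZ)=35/2
step 6: merge (BQTVX,OZ) at d=35/2; branch lengths BQTVX→3, OZ→17/4; new cluster BOQTVXZ
final tree: (((B:1/2,Q:1/2):21/4,((T:1,V:1):7/4,X:11/4):3):3,(O:9/2,Z:9/2):17/4)
total length: 32

(((B:1/2,Q:1/2):21/4,((T:1,V:1):7/4,X:11/4):3):3,(O:9/2,Z:9/2):17/4)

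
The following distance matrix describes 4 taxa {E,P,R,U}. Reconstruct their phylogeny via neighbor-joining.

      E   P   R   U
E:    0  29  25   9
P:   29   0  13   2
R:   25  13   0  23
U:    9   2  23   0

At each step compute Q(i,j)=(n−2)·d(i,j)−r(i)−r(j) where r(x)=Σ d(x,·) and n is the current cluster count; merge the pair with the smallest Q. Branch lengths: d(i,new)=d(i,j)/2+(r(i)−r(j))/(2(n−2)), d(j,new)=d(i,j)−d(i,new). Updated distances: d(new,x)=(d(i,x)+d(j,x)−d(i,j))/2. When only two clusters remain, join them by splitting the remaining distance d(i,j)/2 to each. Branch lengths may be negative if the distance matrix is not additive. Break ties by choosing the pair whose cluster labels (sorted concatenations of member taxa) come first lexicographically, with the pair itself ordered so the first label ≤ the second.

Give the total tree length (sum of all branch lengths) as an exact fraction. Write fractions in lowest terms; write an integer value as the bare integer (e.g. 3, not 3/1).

step 1: merge (E,U) at d=9, Q=-79; branch lengths E→47/4, U→-11/4; new cluster EU
  updated: d(EU,P)=11, d(EU,R)=39/2
step 2: merge (EU,P) at d=11, Q=-87/2; branch lengths EU→35/4, P→9/4; new cluster EPU
  updated: d(EPU,R)=43/4
step 3: merge (EPU,R) at d=43/4; branch lengths EPU→43/8, R→43/8; new cluster EPRU
final tree: (((E:47/4,U:-11/4):35/4,P:9/4):43/8,R:43/8)
total length: 123/4

123/4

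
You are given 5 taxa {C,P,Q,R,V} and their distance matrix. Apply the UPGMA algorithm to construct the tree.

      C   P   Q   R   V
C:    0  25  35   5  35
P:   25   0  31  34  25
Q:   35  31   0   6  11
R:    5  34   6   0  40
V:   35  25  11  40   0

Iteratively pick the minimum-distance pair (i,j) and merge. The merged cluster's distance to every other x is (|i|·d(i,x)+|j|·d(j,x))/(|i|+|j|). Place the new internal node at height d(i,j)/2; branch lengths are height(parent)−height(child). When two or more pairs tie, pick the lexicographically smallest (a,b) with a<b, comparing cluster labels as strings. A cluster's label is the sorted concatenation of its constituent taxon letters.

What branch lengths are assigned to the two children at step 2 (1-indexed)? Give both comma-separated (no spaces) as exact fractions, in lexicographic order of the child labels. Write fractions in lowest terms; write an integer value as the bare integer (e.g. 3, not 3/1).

step 1: merge (C,R) at d=5; branch lengths C→5/2, R→5/2; new cluster CR
  updated: d(CR,P)=59/2, d(CR,Q)=41/2, d(CR,V)=75/2
step 2: merge (Q,V) at d=11; branch lengths Q→11/2, V→11/2; new cluster QV
  updated: d(CR,QV)=29, d(P,QV)=28
step 3: merge (P,QV) at d=28; branch lengths P→14, QV→17/2; new cluster PQV
  updated: d(CR,PQV)=175/6
step 4: merge (CR,PQV) at d=175/6; branch lengths CR→145/12, PQV→7/12; new cluster CPQRV
final tree: ((C:5/2,R:5/2):145/12,(P:14,(Q:11/2,V:11/2):17/2):7/12)
total length: 307/6

11/2,11/2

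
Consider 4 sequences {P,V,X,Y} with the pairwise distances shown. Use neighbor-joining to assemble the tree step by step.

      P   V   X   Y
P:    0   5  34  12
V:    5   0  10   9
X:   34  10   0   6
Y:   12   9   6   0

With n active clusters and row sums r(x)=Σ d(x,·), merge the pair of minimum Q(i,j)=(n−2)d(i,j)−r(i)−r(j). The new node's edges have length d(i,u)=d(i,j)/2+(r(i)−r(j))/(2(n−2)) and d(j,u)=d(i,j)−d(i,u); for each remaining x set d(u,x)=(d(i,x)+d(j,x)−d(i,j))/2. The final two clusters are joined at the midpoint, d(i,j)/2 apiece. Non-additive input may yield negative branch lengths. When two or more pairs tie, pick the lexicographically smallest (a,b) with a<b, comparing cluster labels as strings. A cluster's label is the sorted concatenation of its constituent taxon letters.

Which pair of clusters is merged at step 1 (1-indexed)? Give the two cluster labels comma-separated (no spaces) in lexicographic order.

iteration 1: select P,V (d=5, Q=-65); attach at lengths (37/4, -17/4); label the merged cluster PV
  updated: d(PV,X)=39/2, d(PV,Y)=8
iteration 2: select PV,X (d=39/2, Q=-67/2); attach at lengths (43/4, 35/4); label the merged cluster PVX
  updated: d(PVX,Y)=-11/4
iteration 3: select PVX,Y (d=-11/4); attach at lengths (-11/8, -11/8); label the merged cluster PVXY
final tree: (((P:37/4,V:-17/4):43/4,X:35/4):-11/8,Y:-11/8)
total length: 87/4

P,V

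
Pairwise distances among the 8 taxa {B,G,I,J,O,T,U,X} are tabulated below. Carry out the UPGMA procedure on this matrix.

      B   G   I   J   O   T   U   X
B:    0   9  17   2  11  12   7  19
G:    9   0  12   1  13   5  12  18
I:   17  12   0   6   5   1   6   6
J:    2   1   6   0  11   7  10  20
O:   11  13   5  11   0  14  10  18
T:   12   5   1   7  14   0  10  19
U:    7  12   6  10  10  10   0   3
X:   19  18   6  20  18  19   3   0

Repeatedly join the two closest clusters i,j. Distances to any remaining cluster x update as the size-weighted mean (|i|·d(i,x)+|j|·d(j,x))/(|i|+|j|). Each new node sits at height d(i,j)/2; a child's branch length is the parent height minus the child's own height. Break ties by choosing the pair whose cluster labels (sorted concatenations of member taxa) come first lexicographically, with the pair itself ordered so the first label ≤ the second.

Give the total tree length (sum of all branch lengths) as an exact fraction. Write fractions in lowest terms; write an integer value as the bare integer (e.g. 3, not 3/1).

1. join G+J (d=1) ⇒ GJ; edges |G|=1/2, |J|=1/2
  updated: d(B,GJ)=11/2, d(GJ,I)=9, d(GJ,O)=12, d(GJ,T)=6, d(GJ,U)=11, d(GJ,X)=19
2. join I+T (d=1) ⇒ IT; edges |I|=1/2, |T|=1/2
  updated: d(B,IT)=29/2, d(GJ,IT)=15/2, d(IT,O)=19/2, d(IT,U)=8, d(IT,X)=25/2
3. join U+X (d=3) ⇒ UX; edges |U|=3/2, |X|=3/2
  updated: d(B,UX)=13, d(GJ,UX)=15, d(IT,UX)=41/4, d(O,UX)=14
4. join B+GJ (d=11/2) ⇒ BGJ; edges |B|=11/4, |GJ|=9/4
  updated: d(BGJ,IT)=59/6, d(BGJ,O)=35/3, d(BGJ,UX)=43/3
5. join IT+O (d=19/2) ⇒ IOT; edges |IT|=17/4, |O|=19/4
  updated: d(BGJ,IOT)=94/9, d(IOT,UX)=23/2
6. join BGJ+IOT (d=94/9) ⇒ BGIJOT; edges |BGJ|=89/36, |IOT|=17/36
  updated: d(BGIJOT,UX)=155/12
7. join BGIJOT+UX (d=155/12) ⇒ BGIJOTUX; edges |BGIJOT|=89/72, |UX|=119/24
final tree: (((B:11/4,(G:1/2,J:1/2):9/4):89/36,((I:1/2,T:1/2):17/4,O:19/4):17/36):89/72,(U:3/2,X:3/2):119/24)
total length: 1013/36

1013/36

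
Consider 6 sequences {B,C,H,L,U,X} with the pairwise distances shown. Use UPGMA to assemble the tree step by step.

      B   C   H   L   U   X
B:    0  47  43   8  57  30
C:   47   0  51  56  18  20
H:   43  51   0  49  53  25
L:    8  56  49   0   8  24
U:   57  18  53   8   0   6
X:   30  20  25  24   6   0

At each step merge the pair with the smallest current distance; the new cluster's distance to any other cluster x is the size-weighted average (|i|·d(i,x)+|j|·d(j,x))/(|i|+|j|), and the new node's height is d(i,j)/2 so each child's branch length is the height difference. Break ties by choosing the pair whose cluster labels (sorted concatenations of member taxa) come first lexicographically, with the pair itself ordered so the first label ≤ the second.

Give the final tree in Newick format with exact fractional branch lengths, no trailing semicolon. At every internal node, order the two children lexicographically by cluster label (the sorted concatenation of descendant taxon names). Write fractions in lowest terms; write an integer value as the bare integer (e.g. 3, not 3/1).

1. join U+X (d=6) ⇒ UX; edges |U|=3, |X|=3
  updated: d(B,UX)=87/2, d(C,UX)=19, d(H,UX)=39, d(L,UX)=16
2. join B+L (d=8) ⇒ BL; edges |B|=4, |L|=4
  updated: d(BL,C)=103/2, d(BL,H)=46, d(BL,UX)=119/4
3. join C+UX (d=19) ⇒ CUX; edges |C|=19/2, |UX|=13/2
  updated: d(BL,CUX)=37, d(CUX,H)=43
4. join BL+CUX (d=37) ⇒ BCLUX; edges |BL|=29/2, |CUX|=9
  updated: d(BCLUX,H)=221/5
5. join BCLUX+H (d=221/5) ⇒ BCHLUX; edges |BCLUX|=18/5, |H|=221/10
final tree: (((B:4,L:4):29/2,(C:19/2,(U:3,X:3):13/2):9):18/5,H:221/10)
total length: 396/5

(((B:4,L:4):29/2,(C:19/2,(U:3,X:3):13/2):9):18/5,H:221/10)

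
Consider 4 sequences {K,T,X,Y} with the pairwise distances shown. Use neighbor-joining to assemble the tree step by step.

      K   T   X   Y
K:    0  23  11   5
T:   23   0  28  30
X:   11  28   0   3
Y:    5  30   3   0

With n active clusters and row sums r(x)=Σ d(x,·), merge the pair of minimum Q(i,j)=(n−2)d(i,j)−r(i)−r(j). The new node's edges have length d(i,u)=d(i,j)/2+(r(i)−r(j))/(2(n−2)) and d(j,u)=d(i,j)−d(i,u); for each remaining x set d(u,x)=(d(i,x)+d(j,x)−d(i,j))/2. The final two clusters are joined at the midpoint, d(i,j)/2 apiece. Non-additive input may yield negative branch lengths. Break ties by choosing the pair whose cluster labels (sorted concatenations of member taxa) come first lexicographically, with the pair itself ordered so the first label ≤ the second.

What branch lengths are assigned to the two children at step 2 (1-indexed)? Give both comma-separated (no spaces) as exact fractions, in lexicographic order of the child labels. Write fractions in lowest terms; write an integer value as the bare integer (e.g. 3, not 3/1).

11/2,5/2

1. join K+T (d=23, Q=-74) ⇒ KT; edges |K|=1, |T|=22
  updated: d(KT,X)=8, d(KT,Y)=6
2. join KT+X (d=8, Q=-17) ⇒ KTX; edges |KT|=11/2, |X|=5/2
  updated: d(KTX,Y)=1/2
3. join KTX+Y (d=1/2) ⇒ KTXY; edges |KTX|=1/4, |Y|=1/4
final tree: (((K:1,T:22):11/2,X:5/2):1/4,Y:1/4)
total length: 63/2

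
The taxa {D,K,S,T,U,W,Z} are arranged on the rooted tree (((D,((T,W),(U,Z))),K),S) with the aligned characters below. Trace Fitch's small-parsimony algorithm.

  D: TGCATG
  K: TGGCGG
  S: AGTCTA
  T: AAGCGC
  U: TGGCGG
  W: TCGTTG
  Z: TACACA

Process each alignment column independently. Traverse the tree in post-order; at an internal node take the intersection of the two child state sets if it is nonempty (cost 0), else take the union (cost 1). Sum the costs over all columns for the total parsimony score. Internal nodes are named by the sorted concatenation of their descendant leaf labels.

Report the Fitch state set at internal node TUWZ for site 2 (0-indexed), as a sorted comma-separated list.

G

site 0, node TW: T={A} ∪ W={T} → {A,T} (+1)
site 0, node UZ: U={T} ∩ Z={T} → {T} (+0)
site 0, node TUWZ: TW={A,T} ∩ UZ={T} → {T} (+0)
site 0, node DTUWZ: D={T} ∩ TUWZ={T} → {T} (+0)
site 0, node DKTUWZ: DTUWZ={T} ∩ K={T} → {T} (+0)
site 0, node DKSTUWZ: DKTUWZ={T} ∪ S={A} → {A,T} (+1)
site 1, node TW: T={A} ∪ W={C} → {A,C} (+1)
site 1, node UZ: U={G} ∪ Z={A} → {A,G} (+1)
site 1, node TUWZ: TW={A,C} ∩ UZ={A,G} → {A} (+0)
site 1, node DTUWZ: D={G} ∪ TUWZ={A} → {A,G} (+1)
site 1, node DKTUWZ: DTUWZ={A,G} ∩ K={G} → {G} (+0)
site 1, node DKSTUWZ: DKTUWZ={G} ∩ S={G} → {G} (+0)
site 2, node TW: T={G} ∩ W={G} → {G} (+0)
site 2, node UZ: U={G} ∪ Z={C} → {C,G} (+1)
site 2, node TUWZ: TW={G} ∩ UZ={C,G} → {G} (+0)
site 2, node DTUWZ: D={C} ∪ TUWZ={G} → {C,G} (+1)
site 2, node DKTUWZ: DTUWZ={C,G} ∩ K={G} → {G} (+0)
site 2, node DKSTUWZ: DKTUWZ={G} ∪ S={T} → {G,T} (+1)
site 3, node TW: T={C} ∪ W={T} → {C,T} (+1)
site 3, node UZ: U={C} ∪ Z={A} → {A,C} (+1)
site 3, node TUWZ: TW={C,T} ∩ UZ={A,C} → {C} (+0)
site 3, node DTUWZ: D={A} ∪ TUWZ={C} → {A,C} (+1)
site 3, node DKTUWZ: DTUWZ={A,C} ∩ K={C} → {C} (+0)
site 3, node DKSTUWZ: DKTUWZ={C} ∩ S={C} → {C} (+0)
site 4, node TW: T={G} ∪ W={T} → {G,T} (+1)
site 4, node UZ: U={G} ∪ Z={C} → {C,G} (+1)
site 4, node TUWZ: TW={G,T} ∩ UZ={C,G} → {G} (+0)
site 4, node DTUWZ: D={T} ∪ TUWZ={G} → {G,T} (+1)
site 4, node DKTUWZ: DTUWZ={G,T} ∩ K={G} → {G} (+0)
site 4, node DKSTUWZ: DKTUWZ={G} ∪ S={T} → {G,T} (+1)
site 5, node TW: T={C} ∪ W={G} → {C,G} (+1)
site 5, node UZ: U={G} ∪ Z={A} → {A,G} (+1)
site 5, node TUWZ: TW={C,G} ∩ UZ={A,G} → {G} (+0)
site 5, node DTUWZ: D={G} ∩ TUWZ={G} → {G} (+0)
site 5, node DKTUWZ: DTUWZ={G} ∩ K={G} → {G} (+0)
site 5, node DKSTUWZ: DKTUWZ={G} ∪ S={A} → {A,G} (+1)
per-site changes: [2, 3, 3, 3, 4, 3]; total = 18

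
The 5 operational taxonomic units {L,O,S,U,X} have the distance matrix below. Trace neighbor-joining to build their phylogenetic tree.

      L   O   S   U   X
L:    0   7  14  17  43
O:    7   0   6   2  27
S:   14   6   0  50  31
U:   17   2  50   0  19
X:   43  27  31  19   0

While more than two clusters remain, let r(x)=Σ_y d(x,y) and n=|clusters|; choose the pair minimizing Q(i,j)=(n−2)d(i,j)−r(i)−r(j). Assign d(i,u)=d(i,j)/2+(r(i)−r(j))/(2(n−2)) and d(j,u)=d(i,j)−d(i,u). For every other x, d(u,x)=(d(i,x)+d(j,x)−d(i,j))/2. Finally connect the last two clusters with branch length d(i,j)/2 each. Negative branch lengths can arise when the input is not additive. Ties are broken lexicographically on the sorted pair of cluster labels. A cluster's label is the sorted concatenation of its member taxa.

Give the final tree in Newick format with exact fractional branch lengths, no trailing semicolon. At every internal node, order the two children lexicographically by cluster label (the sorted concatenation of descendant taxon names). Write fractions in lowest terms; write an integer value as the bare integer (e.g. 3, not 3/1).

(((L:37/8,S:75/8):53/8,O:-57/8):97/16,(U:25/6,X:89/6):97/16)

1. join U+X (d=19, Q=-151) ⇒ UX; edges |U|=25/6, |X|=89/6
  updated: d(L,UX)=41/2, d(O,UX)=5, d(S,UX)=31
2. join L+S (d=14, Q=-129/2) ⇒ LS; edges |L|=37/8, |S|=75/8
  updated: d(LS,O)=-1/2, d(LS,UX)=75/4
3. join LS+O (d=-1/2, Q=-93/4) ⇒ LOS; edges |LS|=53/8, |O|=-57/8
  updated: d(LOS,UX)=97/8
4. join LOS+UX (d=97/8) ⇒ LOSUX; edges |LOS|=97/16, |UX|=97/16
final tree: (((L:37/8,S:75/8):53/8,O:-57/8):97/16,(U:25/6,X:89/6):97/16)
total length: 357/8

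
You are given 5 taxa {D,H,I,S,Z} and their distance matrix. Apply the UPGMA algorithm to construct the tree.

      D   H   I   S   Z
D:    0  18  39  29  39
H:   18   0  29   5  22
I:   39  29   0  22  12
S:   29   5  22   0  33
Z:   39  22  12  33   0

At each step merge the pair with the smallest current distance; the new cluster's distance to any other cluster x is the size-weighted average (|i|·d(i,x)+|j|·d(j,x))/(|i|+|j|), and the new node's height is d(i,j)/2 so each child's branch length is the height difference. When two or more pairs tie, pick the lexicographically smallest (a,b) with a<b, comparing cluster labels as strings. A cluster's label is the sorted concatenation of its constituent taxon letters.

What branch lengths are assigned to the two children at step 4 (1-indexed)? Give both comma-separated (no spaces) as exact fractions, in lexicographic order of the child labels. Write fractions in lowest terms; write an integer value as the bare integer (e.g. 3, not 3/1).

43/12,28/3

iteration 1: select H,S (d=5); attach at lengths (5/2, 5/2); label the merged cluster HS
  updated: d(D,HS)=47/2, d(HS,I)=51/2, d(HS,Z)=55/2
iteration 2: select I,Z (d=12); attach at lengths (6, 6); label the merged cluster IZ
  updated: d(D,IZ)=39, d(HS,IZ)=53/2
iteration 3: select D,HS (d=47/2); attach at lengths (47/4, 37/4); label the merged cluster DHS
  updated: d(DHS,IZ)=92/3
iteration 4: select DHS,IZ (d=92/3); attach at lengths (43/12, 28/3); label the merged cluster DHISZ
final tree: ((D:47/4,(H:5/2,S:5/2):37/4):43/12,(I:6,Z:6):28/3)
total length: 611/12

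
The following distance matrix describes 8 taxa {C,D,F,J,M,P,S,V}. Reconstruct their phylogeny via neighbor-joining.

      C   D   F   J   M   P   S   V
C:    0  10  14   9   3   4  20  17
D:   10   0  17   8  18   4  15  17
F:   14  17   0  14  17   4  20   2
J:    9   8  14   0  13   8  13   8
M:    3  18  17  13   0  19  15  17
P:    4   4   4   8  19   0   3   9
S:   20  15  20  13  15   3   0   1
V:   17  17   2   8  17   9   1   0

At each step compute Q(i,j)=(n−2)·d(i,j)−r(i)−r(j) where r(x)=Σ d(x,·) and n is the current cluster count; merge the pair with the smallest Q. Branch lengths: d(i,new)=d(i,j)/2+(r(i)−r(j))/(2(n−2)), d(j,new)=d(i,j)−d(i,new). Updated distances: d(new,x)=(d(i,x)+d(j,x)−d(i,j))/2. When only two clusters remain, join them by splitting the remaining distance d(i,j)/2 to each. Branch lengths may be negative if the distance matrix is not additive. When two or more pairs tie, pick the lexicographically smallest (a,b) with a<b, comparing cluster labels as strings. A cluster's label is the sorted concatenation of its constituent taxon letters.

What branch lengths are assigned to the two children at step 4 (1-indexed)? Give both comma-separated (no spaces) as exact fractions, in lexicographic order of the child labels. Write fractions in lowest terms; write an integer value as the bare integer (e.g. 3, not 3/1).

1. join C+M (d=3, Q=-161) ⇒ CM; edges |C|=-7/12, |M|=43/12
  updated: d(CM,D)=25/2, d(CM,F)=14, d(CM,J)=19/2, d(CM,P)=10, d(CM,S)=16, d(CM,V)=31/2
2. join S+V (d=1, Q=-231/2) ⇒ SV; edges |S|=41/20, |V|=-21/20
  updated: d(CM,SV)=61/4, d(D,SV)=31/2, d(F,SV)=21/2, d(J,SV)=10, d(P,SV)=11/2
3. join F+P (d=4, Q=-75) ⇒ FP; edges |F|=11/2, |P|=-3/2
  updated: d(CM,FP)=10, d(D,FP)=17/2, d(FP,J)=9, d(FP,SV)=6
4. join FP+SV (d=6, Q=-249/4) ⇒ FPSV; edges |FP|=19/24, |SV|=125/24
  updated: d(CM,FPSV)=77/8, d(D,FPSV)=9, d(FPSV,J)=13/2
5. join CM+FPSV (d=77/8, Q=-75/2) ⇒ CFMPSV; edges |CM|=103/16, |FPSV|=51/16
  updated: d(CFMPSV,D)=95/16, d(CFMPSV,J)=51/16
6. join CFMPSV+D (d=95/16, Q=-137/8) ⇒ CDFMPSV; edges |CFMPSV|=9/16, |D|=43/8
  updated: d(CDFMPSV,J)=21/8
7. join CDFMPSV+J (d=21/8) ⇒ CDFJMPSV; edges |CDFMPSV|=21/16, |J|=21/16
final tree: ((((C:-7/12,M:43/12):103/16,((F:11/2,P:-3/2):19/24,(S:41/20,V:-21/20):125/24):51/16):9/16,D:43/8):21/16,J:21/16)
total length: 515/16

19/24,125/24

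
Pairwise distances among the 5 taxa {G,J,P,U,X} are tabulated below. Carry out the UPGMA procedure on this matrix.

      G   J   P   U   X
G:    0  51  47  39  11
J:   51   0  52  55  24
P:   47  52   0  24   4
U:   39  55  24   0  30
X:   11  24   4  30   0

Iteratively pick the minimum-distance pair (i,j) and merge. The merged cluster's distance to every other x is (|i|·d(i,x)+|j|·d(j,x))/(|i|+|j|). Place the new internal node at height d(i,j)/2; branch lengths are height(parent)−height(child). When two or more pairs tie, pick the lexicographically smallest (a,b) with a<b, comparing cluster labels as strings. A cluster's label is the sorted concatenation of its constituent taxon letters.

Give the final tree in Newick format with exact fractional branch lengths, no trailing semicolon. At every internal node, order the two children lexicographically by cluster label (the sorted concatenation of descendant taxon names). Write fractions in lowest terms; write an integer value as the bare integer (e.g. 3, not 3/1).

((G:97/6,((P:2,X:2):23/2,U:27/2):8/3):79/12,J:91/4)

1. join P+X (d=4) ⇒ PX; edges |P|=2, |X|=2
  updated: d(G,PX)=29, d(J,PX)=38, d(PX,U)=27
2. join PX+U (d=27) ⇒ PUX; edges |PX|=23/2, |U|=27/2
  updated: d(G,PUX)=97/3, d(J,PUX)=131/3
3. join G+PUX (d=97/3) ⇒ GPUX; edges |G|=97/6, |PUX|=8/3
  updated: d(GPUX,J)=91/2
4. join GPUX+J (d=91/2) ⇒ GJPUX; edges |GPUX|=79/12, |J|=91/4
final tree: ((G:97/6,((P:2,X:2):23/2,U:27/2):8/3):79/12,J:91/4)
total length: 463/6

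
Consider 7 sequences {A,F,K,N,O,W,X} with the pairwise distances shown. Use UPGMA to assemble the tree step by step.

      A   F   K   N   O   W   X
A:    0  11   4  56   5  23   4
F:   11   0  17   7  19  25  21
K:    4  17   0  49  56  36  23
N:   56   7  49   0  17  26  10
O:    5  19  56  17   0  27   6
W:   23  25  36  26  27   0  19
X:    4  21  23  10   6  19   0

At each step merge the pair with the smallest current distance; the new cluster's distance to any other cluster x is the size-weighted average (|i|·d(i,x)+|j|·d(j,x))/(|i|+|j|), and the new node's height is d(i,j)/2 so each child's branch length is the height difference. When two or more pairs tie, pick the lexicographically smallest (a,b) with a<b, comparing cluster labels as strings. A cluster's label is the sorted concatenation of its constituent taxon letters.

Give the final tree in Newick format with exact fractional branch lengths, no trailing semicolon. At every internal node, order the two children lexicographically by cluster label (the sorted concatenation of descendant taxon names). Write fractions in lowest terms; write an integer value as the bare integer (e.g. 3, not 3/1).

((A:2,K:2):12,(((F:7/2,N:7/2):39/8,(O:3,X:3):43/8):15/4,W:97/8):15/8)

iteration 1: select A,K (d=4); attach at lengths (2, 2); label the merged cluster AK
  updated: d(AK,F)=14, d(AK,N)=105/2, d(AK,O)=61/2, d(AK,W)=59/2, d(AK,X)=27/2
iteration 2: select O,X (d=6); attach at lengths (3, 3); label the merged cluster OX
  updated: d(AK,OX)=22, d(F,OX)=20, d(N,OX)=27/2, d(OX,W)=23
iteration 3: select F,N (d=7); attach at lengths (7/2, 7/2); label the merged cluster FN
  updated: d(AK,FN)=133/4, d(FN,OX)=67/4, d(FN,W)=51/2
iteration 4: select FN,OX (d=67/4); attach at lengths (39/8, 43/8); label the merged cluster FNOX
  updated: d(AK,FNOX)=221/8, d(FNOX,W)=97/4
iteration 5: select FNOX,W (d=97/4); attach at lengths (15/4, 97/8); label the merged cluster FNOWX
  updated: d(AK,FNOWX)=28
iteration 6: select AK,FNOWX (d=28); attach at lengths (12, 15/8); label the merged cluster AFKNOWX
final tree: ((A:2,K:2):12,(((F:7/2,N:7/2):39/8,(O:3,X:3):43/8):15/4,W:97/8):15/8)
total length: 57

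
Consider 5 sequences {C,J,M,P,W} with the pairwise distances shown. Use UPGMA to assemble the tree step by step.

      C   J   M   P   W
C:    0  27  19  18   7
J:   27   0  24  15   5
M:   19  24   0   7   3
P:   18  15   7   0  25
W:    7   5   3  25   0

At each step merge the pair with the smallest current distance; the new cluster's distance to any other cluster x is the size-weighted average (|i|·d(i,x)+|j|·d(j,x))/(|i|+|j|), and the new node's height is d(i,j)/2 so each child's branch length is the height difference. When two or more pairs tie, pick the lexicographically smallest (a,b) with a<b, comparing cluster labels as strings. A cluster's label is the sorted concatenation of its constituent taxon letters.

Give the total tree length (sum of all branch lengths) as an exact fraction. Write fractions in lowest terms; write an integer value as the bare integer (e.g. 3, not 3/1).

199/6

step 1: merge (M,W) at d=3; branch lengths M→3/2, W→3/2; new cluster MW
  updated: d(C,MW)=13, d(J,MW)=29/2, d(MW,P)=16
step 2: merge (C,MW) at d=13; branch lengths C→13/2, MW→5; new cluster CMW
  updated: d(CMW,J)=56/3, d(CMW,P)=50/3
step 3: merge (J,P) at d=15; branch lengths J→15/2, P→15/2; new cluster JP
  updated: d(CMW,JP)=53/3
step 4: merge (CMW,JP) at d=53/3; branch lengths CMW→7/3, JP→4/3; new cluster CJMPW
final tree: ((C:13/2,(M:3/2,W:3/2):5):7/3,(J:15/2,P:15/2):4/3)
total length: 199/6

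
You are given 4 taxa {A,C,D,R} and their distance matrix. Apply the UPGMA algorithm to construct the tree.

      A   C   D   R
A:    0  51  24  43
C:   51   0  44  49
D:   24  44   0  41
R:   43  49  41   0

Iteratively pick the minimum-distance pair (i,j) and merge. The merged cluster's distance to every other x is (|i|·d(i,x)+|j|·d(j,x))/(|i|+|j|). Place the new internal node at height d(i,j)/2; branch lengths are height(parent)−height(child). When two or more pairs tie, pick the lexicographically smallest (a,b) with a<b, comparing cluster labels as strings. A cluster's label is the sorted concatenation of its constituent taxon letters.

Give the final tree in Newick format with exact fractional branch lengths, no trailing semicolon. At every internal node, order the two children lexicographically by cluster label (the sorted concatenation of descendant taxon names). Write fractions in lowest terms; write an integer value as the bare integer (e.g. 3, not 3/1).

iteration 1: select A,D (d=24); attach at lengths (12, 12); label the merged cluster AD
  updated: d(AD,C)=95/2, d(AD,R)=42
iteration 2: select AD,R (d=42); attach at lengths (9, 21); label the merged cluster ADR
  updated: d(ADR,C)=48
iteration 3: select ADR,C (d=48); attach at lengths (3, 24); label the merged cluster ACDR
final tree: (((A:12,D:12):9,R:21):3,C:24)
total length: 81

(((A:12,D:12):9,R:21):3,C:24)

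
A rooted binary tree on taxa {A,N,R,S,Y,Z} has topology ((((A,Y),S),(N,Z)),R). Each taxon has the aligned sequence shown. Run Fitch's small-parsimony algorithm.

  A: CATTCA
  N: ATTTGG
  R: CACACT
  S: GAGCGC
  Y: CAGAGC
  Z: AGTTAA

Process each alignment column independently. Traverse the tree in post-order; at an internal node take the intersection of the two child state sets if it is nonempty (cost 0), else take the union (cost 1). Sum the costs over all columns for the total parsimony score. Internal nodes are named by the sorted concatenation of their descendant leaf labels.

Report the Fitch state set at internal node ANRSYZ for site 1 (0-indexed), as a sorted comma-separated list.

AY@0: {C} ∩ {C} = {C} (intersection, +0)
ASY@0: {C} ∪ {G} = {C,G} (union, +1)
NZ@0: {A} ∩ {A} = {A} (intersection, +0)
ANSYZ@0: {C,G} ∪ {A} = {A,C,G} (union, +1)
ANRSYZ@0: {A,C,G} ∩ {C} = {C} (intersection, +0)
AY@1: {A} ∩ {A} = {A} (intersection, +0)
ASY@1: {A} ∩ {A} = {A} (intersection, +0)
NZ@1: {T} ∪ {G} = {G,T} (union, +1)
ANSYZ@1: {A} ∪ {G,T} = {A,G,T} (union, +1)
ANRSYZ@1: {A,G,T} ∩ {A} = {A} (intersection, +0)
AY@2: {T} ∪ {G} = {G,T} (union, +1)
ASY@2: {G,T} ∩ {G} = {G} (intersection, +0)
NZ@2: {T} ∩ {T} = {T} (intersection, +0)
ANSYZ@2: {G} ∪ {T} = {G,T} (union, +1)
ANRSYZ@2: {G,T} ∪ {C} = {C,G,T} (union, +1)
AY@3: {T} ∪ {A} = {A,T} (union, +1)
ASY@3: {A,T} ∪ {C} = {A,C,T} (union, +1)
NZ@3: {T} ∩ {T} = {T} (intersection, +0)
ANSYZ@3: {A,C,T} ∩ {T} = {T} (intersection, +0)
ANRSYZ@3: {T} ∪ {A} = {A,T} (union, +1)
AY@4: {C} ∪ {G} = {C,G} (union, +1)
ASY@4: {C,G} ∩ {G} = {G} (intersection, +0)
NZ@4: {G} ∪ {A} = {A,G} (union, +1)
ANSYZ@4: {G} ∩ {A,G} = {G} (intersection, +0)
ANRSYZ@4: {G} ∪ {C} = {C,G} (union, +1)
AY@5: {A} ∪ {C} = {A,C} (union, +1)
ASY@5: {A,C} ∩ {C} = {C} (intersection, +0)
NZ@5: {G} ∪ {A} = {A,G} (union, +1)
ANSYZ@5: {C} ∪ {A,G} = {A,C,G} (union, +1)
ANRSYZ@5: {A,C,G} ∪ {T} = {A,C,G,T} (union, +1)
per-site changes: [2, 2, 3, 3, 3, 4]; total = 17

A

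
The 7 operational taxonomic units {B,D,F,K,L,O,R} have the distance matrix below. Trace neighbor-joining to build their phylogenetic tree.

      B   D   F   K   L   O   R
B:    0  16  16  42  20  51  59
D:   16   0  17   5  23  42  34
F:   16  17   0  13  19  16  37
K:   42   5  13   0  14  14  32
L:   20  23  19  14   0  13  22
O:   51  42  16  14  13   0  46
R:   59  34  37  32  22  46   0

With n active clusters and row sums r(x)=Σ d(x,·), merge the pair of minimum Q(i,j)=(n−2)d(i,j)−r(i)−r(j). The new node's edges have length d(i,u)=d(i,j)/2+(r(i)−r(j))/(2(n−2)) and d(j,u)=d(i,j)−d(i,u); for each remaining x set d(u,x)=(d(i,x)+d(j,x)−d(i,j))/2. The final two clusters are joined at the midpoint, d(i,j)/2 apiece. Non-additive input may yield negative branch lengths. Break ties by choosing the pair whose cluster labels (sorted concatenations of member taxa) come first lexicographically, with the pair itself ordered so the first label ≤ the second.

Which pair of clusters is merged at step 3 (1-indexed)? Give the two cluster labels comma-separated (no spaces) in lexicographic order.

L,R

step 1: merge (B,D) at d=16, Q=-261; branch lengths B→147/10, D→13/10; new cluster BD
  updated: d(BD,F)=17/2, d(BD,K)=31/2, d(BD,L)=27/2, d(BD,O)=77/2, d(BD,R)=77/2
step 2: merge (BD,F) at d=17/2, Q=-174; branch lengths BD→55/8, F→13/8; new cluster BDF
  updated: d(BDF,K)=10, d(BDF,L)=12, d(BDF,O)=23, d(BDF,R)=67/2
step 3: merge (L,R) at d=22, Q=-257/2; branch lengths L→-13/12, R→277/12; new cluster LR
  updated: d(BDF,LR)=47/4, d(K,LR)=12, d(LR,O)=37/2
step 4: merge (BDF,LR) at d=47/4, Q=-127/2; branch lengths BDF→13/2, LR→21/4; new cluster BDFLR
  updated: d(BDFLR,K)=41/8, d(BDFLR,O)=119/8
step 5: merge (BDFLR,K) at d=41/8, Q=-34; branch lengths BDFLR→3, K→17/8; new cluster BDFKLR
  updated: d(BDFKLR,O)=95/8
step 6: merge (BDFKLR,O) at d=95/8; branch lengths BDFKLR→95/16, O→95/16; new cluster BDFKLOR
final tree: (((((B:147/10,D:13/10):55/8,F:13/8):13/2,(L:-13/12,R:277/12):21/4):3,K:17/8):95/16,O:95/16)
total length: 301/4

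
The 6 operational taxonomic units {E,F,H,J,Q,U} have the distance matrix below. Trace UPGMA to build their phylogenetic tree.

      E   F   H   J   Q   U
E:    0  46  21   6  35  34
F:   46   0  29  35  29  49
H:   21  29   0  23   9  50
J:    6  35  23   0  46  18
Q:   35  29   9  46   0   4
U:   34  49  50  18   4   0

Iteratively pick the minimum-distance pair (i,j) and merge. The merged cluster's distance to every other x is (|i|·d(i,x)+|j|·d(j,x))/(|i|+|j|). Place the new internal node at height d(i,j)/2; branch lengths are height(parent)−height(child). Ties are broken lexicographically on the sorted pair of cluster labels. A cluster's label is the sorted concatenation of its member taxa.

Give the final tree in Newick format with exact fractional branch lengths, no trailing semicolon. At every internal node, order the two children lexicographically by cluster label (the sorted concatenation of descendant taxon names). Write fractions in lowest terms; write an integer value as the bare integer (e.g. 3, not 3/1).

step 1: merge (Q,U) at d=4; branch lengths Q→2, U→2; new cluster QU
  updated: d(E,QU)=69/2, d(F,QU)=39, d(H,QU)=59/2, d(J,QU)=32
step 2: merge (E,J) at d=6; branch lengths E→3, J→3; new cluster EJ
  updated: d(EJ,F)=81/2, d(EJ,H)=22, d(EJ,QU)=133/4
step 3: merge (EJ,H) at d=22; branch lengths EJ→8, H→11; new cluster EHJ
  updated: d(EHJ,F)=110/3, d(EHJ,QU)=32
step 4: merge (EHJ,QU) at d=32; branch lengths EHJ→5, QU→14; new cluster EHJQU
  updated: d(EHJQU,F)=188/5
step 5: merge (EHJQU,F) at d=188/5; branch lengths EHJQU→14/5, F→94/5; new cluster EFHJQU
final tree: ((((E:3,J:3):8,H:11):5,(Q:2,U:2):14):14/5,F:94/5)
total length: 348/5

((((E:3,J:3):8,H:11):5,(Q:2,U:2):14):14/5,F:94/5)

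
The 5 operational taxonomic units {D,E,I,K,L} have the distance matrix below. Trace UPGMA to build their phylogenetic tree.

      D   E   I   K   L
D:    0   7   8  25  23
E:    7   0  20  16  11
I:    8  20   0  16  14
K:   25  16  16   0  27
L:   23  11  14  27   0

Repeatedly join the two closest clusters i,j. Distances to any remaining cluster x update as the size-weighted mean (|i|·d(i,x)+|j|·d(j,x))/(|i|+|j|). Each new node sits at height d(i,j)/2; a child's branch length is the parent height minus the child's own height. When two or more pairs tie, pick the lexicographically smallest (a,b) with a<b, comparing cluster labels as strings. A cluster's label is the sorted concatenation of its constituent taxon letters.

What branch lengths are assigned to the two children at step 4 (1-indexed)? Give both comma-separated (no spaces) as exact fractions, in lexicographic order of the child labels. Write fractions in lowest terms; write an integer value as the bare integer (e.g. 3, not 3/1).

step 1: merge (D,E) at d=7; branch lengths D→7/2, E→7/2; new cluster DE
  updated: d(DE,I)=14, d(DE,K)=41/2, d(DE,L)=17
step 2: merge (DE,I) at d=14; branch lengths DE→7/2, I→7; new cluster DEI
  updated: d(DEI,K)=19, d(DEI,L)=16
step 3: merge (DEI,L) at d=16; branch lengths DEI→1, L→8; new cluster DEIL
  updated: d(DEIL,K)=21
step 4: merge (DEIL,K) at d=21; branch lengths DEIL→5/2, K→21/2; new cluster DEIKL
final tree: ((((D:7/2,E:7/2):7/2,I:7):1,L:8):5/2,K:21/2)
total length: 79/2

5/2,21/2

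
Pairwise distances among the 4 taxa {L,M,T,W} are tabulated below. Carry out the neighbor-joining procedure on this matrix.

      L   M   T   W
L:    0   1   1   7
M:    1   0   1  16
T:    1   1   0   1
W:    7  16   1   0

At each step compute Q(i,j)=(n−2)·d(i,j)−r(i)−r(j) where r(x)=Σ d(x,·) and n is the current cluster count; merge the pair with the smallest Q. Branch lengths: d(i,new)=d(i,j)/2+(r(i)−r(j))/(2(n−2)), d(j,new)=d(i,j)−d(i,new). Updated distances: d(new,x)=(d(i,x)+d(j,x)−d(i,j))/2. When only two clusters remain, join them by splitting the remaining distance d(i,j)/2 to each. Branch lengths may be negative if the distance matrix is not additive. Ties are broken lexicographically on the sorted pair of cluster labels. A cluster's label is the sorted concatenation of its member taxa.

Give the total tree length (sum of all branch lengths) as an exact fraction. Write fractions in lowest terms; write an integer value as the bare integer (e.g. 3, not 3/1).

29/4

iteration 1: select L,M (d=1, Q=-25); attach at lengths (-7/4, 11/4); label the merged cluster LM
  updated: d(LM,T)=1/2, d(LM,W)=11
iteration 2: select LM,T (d=1/2, Q=-25/2); attach at lengths (21/4, -19/4); label the merged cluster LMT
  updated: d(LMT,W)=23/4
iteration 3: select LMT,W (d=23/4); attach at lengths (23/8, 23/8); label the merged cluster LMTW
final tree: (((L:-7/4,M:11/4):21/4,T:-19/4):23/8,W:23/8)
total length: 29/4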